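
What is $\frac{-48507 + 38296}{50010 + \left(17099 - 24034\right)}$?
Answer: $- \frac{10211}{43075} \approx -0.23705$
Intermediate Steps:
$\frac{-48507 + 38296}{50010 + \left(17099 - 24034\right)} = - \frac{10211}{50010 - 6935} = - \frac{10211}{43075}$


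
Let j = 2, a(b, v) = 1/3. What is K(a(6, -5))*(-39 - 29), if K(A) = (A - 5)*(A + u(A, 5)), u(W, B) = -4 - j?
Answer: -16184/9 ≈ -1798.2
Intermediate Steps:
a(b, v) = ⅓
u(W, B) = -6 (u(W, B) = -4 - 1*2 = -4 - 2 = -6)
K(A) = (-6 + A)*(-5 + A) (K(A) = (A - 5)*(A - 6) = (-5 + A)*(-6 + A) = (-6 + A)*(-5 + A))
K(a(6, -5))*(-39 - 29) = (30 + (⅓)² - 11*⅓)*(-39 - 29) = (30 + ⅑ - 11/3)*(-68) = (238/9)*(-68) = -16184/9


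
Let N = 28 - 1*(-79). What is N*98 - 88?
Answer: 10398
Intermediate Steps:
N = 107 (N = 28 + 79 = 107)
N*98 - 88 = 107*98 - 88 = 10486 - 88 = 10398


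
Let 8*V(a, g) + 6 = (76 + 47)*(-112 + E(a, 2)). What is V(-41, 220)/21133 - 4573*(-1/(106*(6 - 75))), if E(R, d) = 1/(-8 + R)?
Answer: -21411764701/30295085352 ≈ -0.70677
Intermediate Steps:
V(a, g) = -6891/4 + 123/(8*(-8 + a)) (V(a, g) = -¾ + ((76 + 47)*(-112 + 1/(-8 + a)))/8 = -¾ + (123*(-112 + 1/(-8 + a)))/8 = -¾ + (-13776 + 123/(-8 + a))/8 = -¾ + (-1722 + 123/(8*(-8 + a))) = -6891/4 + 123/(8*(-8 + a)))
V(-41, 220)/21133 - 4573*(-1/(106*(6 - 75))) = (3*(36793 - 4594*(-41))/(8*(-8 - 41)))/21133 - 4573*(-1/(106*(6 - 75))) = ((3/8)*(36793 + 188354)/(-49))*(1/21133) - 4573/((-69*(-106))) = ((3/8)*(-1/49)*225147)*(1/21133) - 4573/7314 = -675441/392*1/21133 - 4573*1/7314 = -675441/8284136 - 4573/7314 = -21411764701/30295085352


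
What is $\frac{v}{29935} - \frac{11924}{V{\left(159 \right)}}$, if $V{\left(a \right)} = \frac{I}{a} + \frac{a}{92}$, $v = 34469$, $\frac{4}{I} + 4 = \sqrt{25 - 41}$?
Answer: $- \frac{131739841232608271}{19062827752835} - \frac{8023516512 i}{636807341} \approx -6910.8 - 12.6 i$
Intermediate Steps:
$I = \frac{-4 - 4 i}{8}$ ($I = \frac{4}{-4 + \sqrt{25 - 41}} = \frac{4}{-4 + \sqrt{-16}} = \frac{4}{-4 + 4 i} = 4 \frac{-4 - 4 i}{32} = \frac{-4 - 4 i}{8} \approx -0.5 - 0.5 i$)
$V{\left(a \right)} = \frac{a}{92} + \frac{- \frac{1}{2} - \frac{i}{2}}{a}$ ($V{\left(a \right)} = \frac{- \frac{1}{2} - \frac{i}{2}}{a} + \frac{a}{92} = \frac{a}{92} + \frac{- \frac{1}{2} - \frac{i}{2}}{a}$)
$\frac{v}{29935} - \frac{11924}{V{\left(159 \right)}} = \frac{34469}{29935} - \frac{11924}{\frac{1}{92} \cdot \frac{1}{159} \left(-46 + 159^{2} - 46 i\right)} = 34469 \cdot \frac{1}{29935} - \frac{11924}{\frac{1}{92} \cdot \frac{1}{159} \left(-46 + 25281 - 46 i\right)} = \frac{34469}{29935} - \frac{11924}{\frac{1}{92} \cdot \frac{1}{159} \left(25235 - 46 i\right)} = \frac{34469}{29935} - \frac{11924}{\frac{25235}{14628} - \frac{i}{318}} = \frac{34469}{29935} - 11924 \frac{213978384 \left(\frac{25235}{14628} + \frac{i}{318}\right)}{636807341} = \frac{34469}{29935} - \frac{2551478250816 \left(\frac{25235}{14628} + \frac{i}{318}\right)}{636807341}$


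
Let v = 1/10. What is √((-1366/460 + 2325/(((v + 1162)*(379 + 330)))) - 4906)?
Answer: I*√17628900829911452544290/1895036470 ≈ 70.064*I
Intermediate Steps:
v = ⅒ ≈ 0.10000
√((-1366/460 + 2325/(((v + 1162)*(379 + 330)))) - 4906) = √((-1366/460 + 2325/(((⅒ + 1162)*(379 + 330)))) - 4906) = √((-1366*1/460 + 2325/(((11621/10)*709))) - 4906) = √((-683/230 + 2325/(8239289/10)) - 4906) = √((-683/230 + 2325*(10/8239289)) - 4906) = √((-683/230 + 23250/8239289) - 4906) = √(-5622086887/1895036470 - 4906) = √(-9302671008707/1895036470) = I*√17628900829911452544290/1895036470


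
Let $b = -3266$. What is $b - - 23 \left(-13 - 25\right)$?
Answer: $-4140$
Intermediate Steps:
$b - - 23 \left(-13 - 25\right) = -3266 - - 23 \left(-13 - 25\right) = -3266 - \left(-23\right) \left(-38\right) = -3266 - 874 = -4140$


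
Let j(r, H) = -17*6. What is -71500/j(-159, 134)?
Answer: 35750/51 ≈ 700.98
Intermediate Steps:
j(r, H) = -102
-71500/j(-159, 134) = -71500/(-102) = -71500*(-1/102) = 35750/51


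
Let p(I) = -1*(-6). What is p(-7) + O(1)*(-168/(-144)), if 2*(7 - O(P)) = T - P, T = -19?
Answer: 155/6 ≈ 25.833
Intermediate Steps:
p(I) = 6
O(P) = 33/2 + P/2 (O(P) = 7 - (-19 - P)/2 = 7 + (19/2 + P/2) = 33/2 + P/2)
p(-7) + O(1)*(-168/(-144)) = 6 + (33/2 + (1/2)*1)*(-168/(-144)) = 6 + (33/2 + 1/2)*(-168*(-1/144)) = 6 + 17*(7/6) = 6 + 119/6 = 155/6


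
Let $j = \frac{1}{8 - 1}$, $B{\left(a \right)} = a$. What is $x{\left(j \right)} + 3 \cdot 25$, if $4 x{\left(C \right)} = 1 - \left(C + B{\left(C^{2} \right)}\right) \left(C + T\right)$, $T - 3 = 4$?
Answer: $\frac{102843}{1372} \approx 74.958$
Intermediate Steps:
$T = 7$ ($T = 3 + 4 = 7$)
$j = \frac{1}{7} \approx 0.14286$
$x{\left(C \right)} = \frac{1}{4} - \frac{\left(7 + C\right) \left(C + C^{2}\right)}{4}$ ($x{\left(C \right)} = \frac{1 - \left(C + C^{2}\right) \left(C + 7\right)}{4} = \frac{1 - \left(C + C^{2}\right) \left(7 + C\right)}{4} = \frac{1 - \left(7 + C\right) \left(C + C^{2}\right)}{4} = \frac{1}{4} - \frac{\left(7 + C\right) \left(C + C^{2}\right)}{4}$)
$x{\left(j \right)} + 3 \cdot 25 = \left(\frac{1}{4} - \frac{2}{49} - \frac{1}{4} - \frac{1}{4 \cdot 343}\right) + 3 \cdot 25 = \left(\frac{1}{4} - \frac{2}{49} - \frac{1}{4} - \frac{1}{1372}\right) + 75 = - \frac{57}{1372} + 75 = \frac{102843}{1372}$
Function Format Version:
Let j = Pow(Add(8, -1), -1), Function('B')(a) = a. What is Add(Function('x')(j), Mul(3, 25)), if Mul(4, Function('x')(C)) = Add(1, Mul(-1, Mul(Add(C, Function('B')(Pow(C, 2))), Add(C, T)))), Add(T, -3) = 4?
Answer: Rational(102843, 1372) ≈ 74.958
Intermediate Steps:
T = 7 (T = Add(3, 4) = 7)
j = Rational(1, 7) (j = Pow(7, -1) = Rational(1, 7) ≈ 0.14286)
Function('x')(C) = Add(Rational(1, 4), Mul(Rational(-1, 4), Add(7, C), Add(C, Pow(C, 2)))) (Function('x')(C) = Mul(Rational(1, 4), Add(1, Mul(-1, Mul(Add(C, Pow(C, 2)), Add(C, 7))))) = Mul(Rational(1, 4), Add(1, Mul(-1, Mul(Add(C, Pow(C, 2)), Add(7, C))))) = Mul(Rational(1, 4), Add(1, Mul(-1, Mul(Add(7, C), Add(C, Pow(C, 2)))))) = Mul(Rational(1, 4), Add(1, Mul(-1, Add(7, C), Add(C, Pow(C, 2))))) = Add(Rational(1, 4), Mul(Rational(-1, 4), Add(7, C), Add(C, Pow(C, 2)))))
Add(Function('x')(j), Mul(3, 25)) = Add(Add(Rational(1, 4), Mul(-2, Pow(Rational(1, 7), 2)), Mul(Rational(-7, 4), Rational(1, 7)), Mul(Rational(-1, 4), Pow(Rational(1, 7), 3))), Mul(3, 25)) = Add(Add(Rational(1, 4), Mul(-2, Rational(1, 49)), Rational(-1, 4), Mul(Rational(-1, 4), Rational(1, 343))), 75) = Add(Add(Rational(1, 4), Rational(-2, 49), Rational(-1, 4), Rational(-1, 1372)), 75) = Add(Rational(-57, 1372), 75) = Rational(102843, 1372)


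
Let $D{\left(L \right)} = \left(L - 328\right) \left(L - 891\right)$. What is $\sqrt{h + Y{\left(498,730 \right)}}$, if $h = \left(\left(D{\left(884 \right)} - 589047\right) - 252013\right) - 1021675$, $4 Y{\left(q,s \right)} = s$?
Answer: $\frac{i \sqrt{7465778}}{2} \approx 1366.2 i$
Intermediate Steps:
$Y{\left(q,s \right)} = \frac{s}{4}$
$D{\left(L \right)} = \left(-891 + L\right) \left(-328 + L\right)$ ($D{\left(L \right)} = \left(-328 + L\right) \left(-891 + L\right) = \left(-891 + L\right) \left(-328 + L\right)$)
$h = -1866627$ ($h = \left(\left(\left(292248 + 884^{2} - 1077596\right) - 589047\right) - 252013\right) - 1021675 = \left(\left(\left(292248 + 781456 - 1077596\right) - 589047\right) - 252013\right) - 1021675 = \left(\left(-3892 - 589047\right) - 252013\right) - 1021675 = \left(-592939 - 252013\right) - 1021675 = -844952 - 1021675 = -1866627$)
$\sqrt{h + Y{\left(498,730 \right)}} = \sqrt{-1866627 + \frac{1}{4} \cdot 730} = \sqrt{-1866627 + \frac{365}{2}} = \sqrt{- \frac{3732889}{2}} = \frac{i \sqrt{7465778}}{2}$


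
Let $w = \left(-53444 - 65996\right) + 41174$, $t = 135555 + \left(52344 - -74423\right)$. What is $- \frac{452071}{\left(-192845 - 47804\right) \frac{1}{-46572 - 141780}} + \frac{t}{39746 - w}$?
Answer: $- \frac{5024239469626463}{14199734894} \approx -3.5383 \cdot 10^{5}$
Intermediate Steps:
$t = 262322$ ($t = 135555 + \left(52344 + 74423\right) = 135555 + 126767 = 262322$)
$w = -78266$ ($w = -119440 + 41174 = -78266$)
$- \frac{452071}{\left(-192845 - 47804\right) \frac{1}{-46572 - 141780}} + \frac{t}{39746 - w} = - \frac{452071}{\left(-192845 - 47804\right) \frac{1}{-46572 - 141780}} + \frac{262322}{39746 - -78266} = - \frac{452071}{\left(-240649\right) \frac{1}{-188352}} + \frac{262322}{39746 + 78266} = - \frac{452071}{\left(-240649\right) \left(- \frac{1}{188352}\right)} + \frac{262322}{118012} = - \frac{452071}{\frac{240649}{188352}} + 262322 \cdot \frac{1}{118012} = \left(-452071\right) \frac{188352}{240649} + \frac{131161}{59006} = - \frac{85148476992}{240649} + \frac{131161}{59006} = - \frac{5024239469626463}{14199734894}$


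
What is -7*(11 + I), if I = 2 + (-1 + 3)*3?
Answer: -133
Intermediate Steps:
I = 8 (I = 2 + 2*3 = 2 + 6 = 8)
-7*(11 + I) = -7*(11 + 8) = -7*19 = -133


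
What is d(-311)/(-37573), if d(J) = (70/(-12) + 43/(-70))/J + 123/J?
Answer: 12238/1226946315 ≈ 9.9743e-6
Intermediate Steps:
d(J) = 12238/(105*J) (d(J) = (70*(-1/12) + 43*(-1/70))/J + 123/J = (-35/6 - 43/70)/J + 123/J = -677/(105*J) + 123/J = 12238/(105*J))
d(-311)/(-37573) = ((12238/105)/(-311))/(-37573) = ((12238/105)*(-1/311))*(-1/37573) = -12238/32655*(-1/37573) = 12238/1226946315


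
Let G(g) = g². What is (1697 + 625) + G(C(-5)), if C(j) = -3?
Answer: 2331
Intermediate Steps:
(1697 + 625) + G(C(-5)) = (1697 + 625) + (-3)² = 2322 + 9 = 2331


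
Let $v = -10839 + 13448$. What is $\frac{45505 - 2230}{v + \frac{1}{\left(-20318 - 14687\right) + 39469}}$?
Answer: $\frac{193179600}{11646577} \approx 16.587$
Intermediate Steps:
$v = 2609$
$\frac{45505 - 2230}{v + \frac{1}{\left(-20318 - 14687\right) + 39469}} = \frac{45505 - 2230}{2609 + \frac{1}{\left(-20318 - 14687\right) + 39469}} = \frac{43275}{2609 + \frac{1}{-35005 + 39469}} = \frac{43275}{2609 + \frac{1}{4464}} = \frac{43275}{\frac{11646577}{4464}} = 43275 \cdot \frac{4464}{11646577} = \frac{193179600}{11646577}$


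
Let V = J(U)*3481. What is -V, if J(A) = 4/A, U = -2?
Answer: 6962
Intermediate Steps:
V = -6962 (V = (4/(-2))*3481 = (4*(-½))*3481 = -2*3481 = -6962)
-V = -1*(-6962) = 6962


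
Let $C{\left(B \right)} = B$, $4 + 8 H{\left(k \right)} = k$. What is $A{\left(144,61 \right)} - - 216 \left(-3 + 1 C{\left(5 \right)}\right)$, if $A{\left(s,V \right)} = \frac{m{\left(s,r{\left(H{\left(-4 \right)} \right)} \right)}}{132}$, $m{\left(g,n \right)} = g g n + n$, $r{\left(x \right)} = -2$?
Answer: $\frac{7775}{66} \approx 117.8$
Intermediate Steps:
$H{\left(k \right)} = - \frac{1}{2} + \frac{k}{8}$
$m{\left(g,n \right)} = n + n g^{2}$ ($m{\left(g,n \right)} = g^{2} n + n = n g^{2} + n = n + n g^{2}$)
$A{\left(s,V \right)} = - \frac{1}{66} - \frac{s^{2}}{66}$ ($A{\left(s,V \right)} = \frac{\left(-2\right) \left(1 + s^{2}\right)}{132} = \left(-2 - 2 s^{2}\right) \frac{1}{132} = - \frac{1}{66} - \frac{s^{2}}{66}$)
$A{\left(144,61 \right)} - - 216 \left(-3 + 1 C{\left(5 \right)}\right) = \left(- \frac{1}{66} - \frac{144^{2}}{66}\right) - - 216 \left(-3 + 1 \cdot 5\right) = \left(- \frac{1}{66} - \frac{3456}{11}\right) - - 216 \left(-3 + 5\right) = \left(- \frac{1}{66} - \frac{3456}{11}\right) - \left(-216\right) 2 = - \frac{20737}{66} - -432 = - \frac{20737}{66} + 432 = \frac{7775}{66}$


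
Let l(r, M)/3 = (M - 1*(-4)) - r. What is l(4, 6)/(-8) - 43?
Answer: -181/4 ≈ -45.250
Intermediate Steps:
l(r, M) = 12 - 3*r + 3*M (l(r, M) = 3*((M - 1*(-4)) - r) = 3*((M + 4) - r) = 3*((4 + M) - r) = 3*(4 + M - r) = 12 - 3*r + 3*M)
l(4, 6)/(-8) - 43 = (12 - 3*4 + 3*6)/(-8) - 43 = -(12 - 12 + 18)/8 - 43 = -1/8*18 - 43 = -9/4 - 43 = -181/4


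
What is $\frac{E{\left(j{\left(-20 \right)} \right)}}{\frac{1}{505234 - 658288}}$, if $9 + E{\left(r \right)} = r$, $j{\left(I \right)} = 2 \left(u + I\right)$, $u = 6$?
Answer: $5662998$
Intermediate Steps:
$j{\left(I \right)} = 12 + 2 I$ ($j{\left(I \right)} = 2 \left(6 + I\right) = 12 + 2 I$)
$E{\left(r \right)} = -9 + r$
$\frac{E{\left(j{\left(-20 \right)} \right)}}{\frac{1}{505234 - 658288}} = \frac{-9 + \left(12 + 2 \left(-20\right)\right)}{\frac{1}{505234 - 658288}} = \frac{-9 + \left(12 - 40\right)}{\frac{1}{-153054}} = \frac{-9 - 28}{- \frac{1}{153054}} = \left(-37\right) \left(-153054\right) = 5662998$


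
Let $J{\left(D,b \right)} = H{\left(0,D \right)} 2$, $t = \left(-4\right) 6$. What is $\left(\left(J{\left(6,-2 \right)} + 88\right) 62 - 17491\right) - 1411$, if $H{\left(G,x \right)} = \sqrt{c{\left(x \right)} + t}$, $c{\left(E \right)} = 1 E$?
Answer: $-13446 + 372 i \sqrt{2} \approx -13446.0 + 526.09 i$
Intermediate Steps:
$t = -24$
$c{\left(E \right)} = E$
$H{\left(G,x \right)} = \sqrt{-24 + x}$ ($H{\left(G,x \right)} = \sqrt{x - 24} = \sqrt{-24 + x}$)
$J{\left(D,b \right)} = 2 \sqrt{-24 + D}$ ($J{\left(D,b \right)} = \sqrt{-24 + D} 2 = 2 \sqrt{-24 + D}$)
$\left(\left(J{\left(6,-2 \right)} + 88\right) 62 - 17491\right) - 1411 = \left(\left(2 \sqrt{-24 + 6} + 88\right) 62 - 17491\right) - 1411 = \left(\left(2 \sqrt{-18} + 88\right) 62 - 17491\right) - 1411 = \left(\left(2 \cdot 3 i \sqrt{2} + 88\right) 62 - 17491\right) - 1411 = \left(\left(6 i \sqrt{2} + 88\right) 62 - 17491\right) - 1411 = \left(\left(88 + 6 i \sqrt{2}\right) 62 - 17491\right) - 1411 = \left(\left(5456 + 372 i \sqrt{2}\right) - 17491\right) - 1411 = \left(-12035 + 372 i \sqrt{2}\right) - 1411 = -13446 + 372 i \sqrt{2}$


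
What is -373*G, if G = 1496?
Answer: -558008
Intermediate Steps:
-373*G = -373*1496 = -558008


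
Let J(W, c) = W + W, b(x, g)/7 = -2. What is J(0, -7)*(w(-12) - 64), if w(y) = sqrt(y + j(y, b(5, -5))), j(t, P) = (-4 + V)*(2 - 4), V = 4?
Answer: 0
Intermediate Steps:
b(x, g) = -14 (b(x, g) = 7*(-2) = -14)
j(t, P) = 0 (j(t, P) = (-4 + 4)*(2 - 4) = 0*(-2) = 0)
J(W, c) = 2*W
w(y) = sqrt(y) (w(y) = sqrt(y + 0) = sqrt(y))
J(0, -7)*(w(-12) - 64) = (2*0)*(sqrt(-12) - 64) = 0*(2*I*sqrt(3) - 64) = 0*(-64 + 2*I*sqrt(3)) = 0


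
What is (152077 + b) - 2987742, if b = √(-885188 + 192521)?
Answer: -2835665 + 3*I*√76963 ≈ -2.8357e+6 + 832.27*I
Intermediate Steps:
b = 3*I*√76963 (b = √(-692667) = 3*I*√76963 ≈ 832.27*I)
(152077 + b) - 2987742 = (152077 + 3*I*√76963) - 2987742 = -2835665 + 3*I*√76963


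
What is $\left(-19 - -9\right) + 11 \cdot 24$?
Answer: $254$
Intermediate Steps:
$\left(-19 - -9\right) + 11 \cdot 24 = \left(-19 + 9\right) + 264 = -10 + 264 = 254$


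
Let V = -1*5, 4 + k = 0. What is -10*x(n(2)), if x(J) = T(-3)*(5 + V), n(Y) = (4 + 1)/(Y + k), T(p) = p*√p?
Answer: 0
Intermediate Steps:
k = -4 (k = -4 + 0 = -4)
T(p) = p^(3/2)
V = -5
n(Y) = 5/(-4 + Y) (n(Y) = (4 + 1)/(Y - 4) = 5/(-4 + Y))
x(J) = 0 (x(J) = (-3)^(3/2)*(5 - 5) = -3*I*√3*0 = 0)
-10*x(n(2)) = -10*0 = 0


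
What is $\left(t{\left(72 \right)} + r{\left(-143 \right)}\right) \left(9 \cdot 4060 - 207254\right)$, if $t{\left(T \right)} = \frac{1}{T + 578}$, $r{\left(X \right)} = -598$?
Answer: $\frac{33178180543}{325} \approx 1.0209 \cdot 10^{8}$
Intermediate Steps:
$t{\left(T \right)} = \frac{1}{578 + T}$
$\left(t{\left(72 \right)} + r{\left(-143 \right)}\right) \left(9 \cdot 4060 - 207254\right) = \left(\frac{1}{578 + 72} - 598\right) \left(9 \cdot 4060 - 207254\right) = \left(\frac{1}{650} - 598\right) \left(36540 - 207254\right) = \left(\frac{1}{650} - 598\right) \left(-170714\right) = \left(- \frac{388699}{650}\right) \left(-170714\right) = \frac{33178180543}{325}$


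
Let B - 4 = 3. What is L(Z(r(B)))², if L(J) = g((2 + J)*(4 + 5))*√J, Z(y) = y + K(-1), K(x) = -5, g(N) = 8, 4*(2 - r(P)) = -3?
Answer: -144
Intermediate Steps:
B = 7 (B = 4 + 3 = 7)
r(P) = 11/4 (r(P) = 2 - ¼*(-3) = 2 + ¾ = 11/4)
Z(y) = -5 + y (Z(y) = y - 5 = -5 + y)
L(J) = 8*√J
L(Z(r(B)))² = (8*√(-5 + 11/4))² = (8*√(-9/4))² = (8*(3*I/2))² = (12*I)² = -144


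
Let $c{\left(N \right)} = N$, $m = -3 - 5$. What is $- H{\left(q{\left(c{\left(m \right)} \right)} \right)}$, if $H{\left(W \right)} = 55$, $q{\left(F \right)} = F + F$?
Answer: $-55$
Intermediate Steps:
$m = -8$
$q{\left(F \right)} = 2 F$
$- H{\left(q{\left(c{\left(m \right)} \right)} \right)} = \left(-1\right) 55 = -55$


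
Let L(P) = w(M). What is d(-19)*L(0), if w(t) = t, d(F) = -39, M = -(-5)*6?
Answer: -1170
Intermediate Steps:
M = 30 (M = -1*(-30) = 30)
L(P) = 30
d(-19)*L(0) = -39*30 = -1170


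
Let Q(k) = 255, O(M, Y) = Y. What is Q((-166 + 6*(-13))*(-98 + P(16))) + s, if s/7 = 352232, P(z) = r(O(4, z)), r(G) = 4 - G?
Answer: 2465879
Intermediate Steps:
P(z) = 4 - z
s = 2465624 (s = 7*352232 = 2465624)
Q((-166 + 6*(-13))*(-98 + P(16))) + s = 255 + 2465624 = 2465879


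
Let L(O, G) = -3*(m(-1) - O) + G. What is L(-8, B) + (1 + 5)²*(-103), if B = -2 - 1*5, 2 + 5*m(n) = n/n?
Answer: -18692/5 ≈ -3738.4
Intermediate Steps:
m(n) = -⅕ (m(n) = -⅖ + (n/n)/5 = -⅖ + (⅕)*1 = -⅖ + ⅕ = -⅕)
B = -7 (B = -2 - 5 = -7)
L(O, G) = ⅗ + G + 3*O (L(O, G) = -3*(-⅕ - O) + G = (⅗ + 3*O) + G = ⅗ + G + 3*O)
L(-8, B) + (1 + 5)²*(-103) = (⅗ - 7 + 3*(-8)) + (1 + 5)²*(-103) = (⅗ - 7 - 24) + 6²*(-103) = -152/5 + 36*(-103) = -152/5 - 3708 = -18692/5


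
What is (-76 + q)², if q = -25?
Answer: 10201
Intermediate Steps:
(-76 + q)² = (-76 - 25)² = (-101)² = 10201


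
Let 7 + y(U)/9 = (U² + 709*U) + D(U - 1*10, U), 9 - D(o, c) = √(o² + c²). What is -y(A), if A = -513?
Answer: 904914 + 9*√536698 ≈ 9.1151e+5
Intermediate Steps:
D(o, c) = 9 - √(c² + o²) (D(o, c) = 9 - √(o² + c²) = 9 - √(c² + o²))
y(U) = 18 - 9*√(U² + (-10 + U)²) + 9*U² + 6381*U (y(U) = -63 + 9*((U² + 709*U) + (9 - √(U² + (U - 1*10)²))) = -63 + 9*((U² + 709*U) + (9 - √(U² + (U - 10)²))) = -63 + 9*((U² + 709*U) + (9 - √(U² + (-10 + U)²))) = -63 + 9*(9 + U² - √(U² + (-10 + U)²) + 709*U) = -63 + (81 - 9*√(U² + (-10 + U)²) + 9*U² + 6381*U) = 18 - 9*√(U² + (-10 + U)²) + 9*U² + 6381*U)
-y(A) = -(18 - 9*√((-513)² + (-10 - 513)²) + 9*(-513)² + 6381*(-513)) = -(18 - 9*√(263169 + (-523)²) + 9*263169 - 3273453) = -(18 - 9*√(263169 + 273529) + 2368521 - 3273453) = -(18 - 9*√536698 + 2368521 - 3273453) = -(-904914 - 9*√536698) = 904914 + 9*√536698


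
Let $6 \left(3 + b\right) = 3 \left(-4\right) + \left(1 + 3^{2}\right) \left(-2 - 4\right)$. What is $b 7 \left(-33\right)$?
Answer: $3465$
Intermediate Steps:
$b = -15$ ($b = -3 + \frac{3 \left(-4\right) + \left(1 + 3^{2}\right) \left(-2 - 4\right)}{6} = -3 + \frac{-12 + \left(1 + 9\right) \left(-6\right)}{6} = -3 + \frac{-12 + 10 \left(-6\right)}{6} = -3 + \frac{-12 - 60}{6} = -3 + \frac{1}{6} \left(-72\right) = -3 - 12 = -15$)
$b 7 \left(-33\right) = \left(-15\right) 7 \left(-33\right) = \left(-105\right) \left(-33\right) = 3465$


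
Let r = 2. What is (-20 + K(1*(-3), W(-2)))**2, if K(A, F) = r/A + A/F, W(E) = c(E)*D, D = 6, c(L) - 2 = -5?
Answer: 1681/4 ≈ 420.25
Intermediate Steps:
c(L) = -3 (c(L) = 2 - 5 = -3)
W(E) = -18 (W(E) = -3*6 = -18)
K(A, F) = 2/A + A/F
(-20 + K(1*(-3), W(-2)))**2 = (-20 + (2/((1*(-3))) + (1*(-3))/(-18)))**2 = (-20 + (2/(-3) - 3*(-1/18)))**2 = (-20 + (2*(-1/3) + 1/6))**2 = (-20 + (-2/3 + 1/6))**2 = (-20 - 1/2)**2 = (-41/2)**2 = 1681/4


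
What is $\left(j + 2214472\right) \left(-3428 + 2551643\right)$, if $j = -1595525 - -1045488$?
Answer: $4241338233525$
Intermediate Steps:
$j = -550037$ ($j = -1595525 + 1045488 = -550037$)
$\left(j + 2214472\right) \left(-3428 + 2551643\right) = \left(-550037 + 2214472\right) \left(-3428 + 2551643\right) = 1664435 \cdot 2548215 = 4241338233525$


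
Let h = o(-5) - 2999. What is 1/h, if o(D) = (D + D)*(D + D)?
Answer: -1/2899 ≈ -0.00034495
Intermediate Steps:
o(D) = 4*D**2 (o(D) = (2*D)*(2*D) = 4*D**2)
h = -2899 (h = 4*(-5)**2 - 2999 = 4*25 - 2999 = 100 - 2999 = -2899)
1/h = 1/(-2899) = -1/2899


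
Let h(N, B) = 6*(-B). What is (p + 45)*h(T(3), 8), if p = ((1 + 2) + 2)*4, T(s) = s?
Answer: -3120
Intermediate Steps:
p = 20 (p = (3 + 2)*4 = 5*4 = 20)
h(N, B) = -6*B
(p + 45)*h(T(3), 8) = (20 + 45)*(-6*8) = 65*(-48) = -3120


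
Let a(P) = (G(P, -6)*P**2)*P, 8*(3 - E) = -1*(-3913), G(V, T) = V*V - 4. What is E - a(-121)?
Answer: 207442702967/8 ≈ 2.5930e+10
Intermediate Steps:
G(V, T) = -4 + V**2 (G(V, T) = V**2 - 4 = -4 + V**2)
E = -3889/8 (E = 3 - (-1)*(-3913)/8 = 3 - 1/8*3913 = 3 - 3913/8 = -3889/8 ≈ -486.13)
a(P) = P**3*(-4 + P**2) (a(P) = ((-4 + P**2)*P**2)*P = (P**2*(-4 + P**2))*P = P**3*(-4 + P**2))
E - a(-121) = -3889/8 - (-121)**3*(-4 + (-121)**2) = -3889/8 - (-1771561)*(-4 + 14641) = -3889/8 - (-1771561)*14637 = -3889/8 - 1*(-25930338357) = -3889/8 + 25930338357 = 207442702967/8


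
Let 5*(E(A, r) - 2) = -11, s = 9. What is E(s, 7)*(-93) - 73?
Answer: -272/5 ≈ -54.400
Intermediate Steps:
E(A, r) = -⅕ (E(A, r) = 2 + (⅕)*(-11) = 2 - 11/5 = -⅕)
E(s, 7)*(-93) - 73 = -⅕*(-93) - 73 = 93/5 - 73 = -272/5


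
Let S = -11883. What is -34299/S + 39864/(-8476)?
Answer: -15248799/8393359 ≈ -1.8168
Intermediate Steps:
-34299/S + 39864/(-8476) = -34299/(-11883) + 39864/(-8476) = -34299*(-1/11883) + 39864*(-1/8476) = 11433/3961 - 9966/2119 = -15248799/8393359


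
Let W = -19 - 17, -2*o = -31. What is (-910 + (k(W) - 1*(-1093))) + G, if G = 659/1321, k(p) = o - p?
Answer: 620867/2642 ≈ 235.00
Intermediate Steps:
o = 31/2 (o = -1/2*(-31) = 31/2 ≈ 15.500)
W = -36
k(p) = 31/2 - p
G = 659/1321 (G = 659*(1/1321) = 659/1321 ≈ 0.49886)
(-910 + (k(W) - 1*(-1093))) + G = (-910 + ((31/2 - 1*(-36)) - 1*(-1093))) + 659/1321 = (-910 + ((31/2 + 36) + 1093)) + 659/1321 = (-910 + (103/2 + 1093)) + 659/1321 = (-910 + 2289/2) + 659/1321 = 469/2 + 659/1321 = 620867/2642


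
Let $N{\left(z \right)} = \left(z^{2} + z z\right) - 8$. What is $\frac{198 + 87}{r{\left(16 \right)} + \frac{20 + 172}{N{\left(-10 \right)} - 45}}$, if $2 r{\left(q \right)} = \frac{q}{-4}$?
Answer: $- \frac{13965}{34} \approx -410.74$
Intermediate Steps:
$N{\left(z \right)} = -8 + 2 z^{2}$ ($N{\left(z \right)} = \left(z^{2} + z^{2}\right) - 8 = 2 z^{2} - 8 = -8 + 2 z^{2}$)
$r{\left(q \right)} = - \frac{q}{8}$ ($r{\left(q \right)} = \frac{q \frac{1}{-4}}{2} = \frac{q \left(- \frac{1}{4}\right)}{2} = \frac{\left(- \frac{1}{4}\right) q}{2} = - \frac{q}{8}$)
$\frac{198 + 87}{r{\left(16 \right)} + \frac{20 + 172}{N{\left(-10 \right)} - 45}} = \frac{198 + 87}{\left(- \frac{1}{8}\right) 16 + \frac{20 + 172}{\left(-8 + 2 \left(-10\right)^{2}\right) - 45}} = \frac{285}{-2 + \frac{192}{\left(-8 + 2 \cdot 100\right) - 45}} = \frac{285}{-2 + \frac{192}{\left(-8 + 200\right) - 45}} = \frac{285}{-2 + \frac{192}{192 - 45}} = \frac{285}{-2 + \frac{192}{147}} = \frac{285}{-2 + 192 \cdot \frac{1}{147}} = \frac{285}{-2 + \frac{64}{49}} = \frac{285}{- \frac{34}{49}} = 285 \left(- \frac{49}{34}\right) = - \frac{13965}{34}$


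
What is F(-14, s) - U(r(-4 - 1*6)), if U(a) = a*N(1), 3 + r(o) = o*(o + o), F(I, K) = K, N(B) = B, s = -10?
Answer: -207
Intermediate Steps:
r(o) = -3 + 2*o² (r(o) = -3 + o*(o + o) = -3 + o*(2*o) = -3 + 2*o²)
U(a) = a (U(a) = a*1 = a)
F(-14, s) - U(r(-4 - 1*6)) = -10 - (-3 + 2*(-4 - 1*6)²) = -10 - (-3 + 2*(-4 - 6)²) = -10 - (-3 + 2*(-10)²) = -10 - (-3 + 2*100) = -10 - (-3 + 200) = -10 - 1*197 = -10 - 197 = -207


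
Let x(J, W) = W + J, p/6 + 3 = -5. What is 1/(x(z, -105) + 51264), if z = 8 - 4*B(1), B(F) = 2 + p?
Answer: 1/51351 ≈ 1.9474e-5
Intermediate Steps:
p = -48 (p = -18 + 6*(-5) = -18 - 30 = -48)
B(F) = -46 (B(F) = 2 - 48 = -46)
z = 192 (z = 8 - 4*(-46) = 8 + 184 = 192)
x(J, W) = J + W
1/(x(z, -105) + 51264) = 1/((192 - 105) + 51264) = 1/(87 + 51264) = 1/51351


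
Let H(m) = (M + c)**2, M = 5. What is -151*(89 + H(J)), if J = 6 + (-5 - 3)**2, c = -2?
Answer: -14798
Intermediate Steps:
J = 70 (J = 6 + (-8)**2 = 6 + 64 = 70)
H(m) = 9 (H(m) = (5 - 2)**2 = 3**2 = 9)
-151*(89 + H(J)) = -151*(89 + 9) = -151*98 = -14798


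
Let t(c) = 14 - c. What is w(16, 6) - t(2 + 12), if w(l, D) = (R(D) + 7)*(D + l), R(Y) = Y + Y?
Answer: 418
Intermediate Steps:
R(Y) = 2*Y
w(l, D) = (7 + 2*D)*(D + l) (w(l, D) = (2*D + 7)*(D + l) = (7 + 2*D)*(D + l))
w(16, 6) - t(2 + 12) = (2*6² + 7*6 + 7*16 + 2*6*16) - (14 - (2 + 12)) = (2*36 + 42 + 112 + 192) - (14 - 1*14) = (72 + 42 + 112 + 192) - (14 - 14) = 418 - 1*0 = 418 + 0 = 418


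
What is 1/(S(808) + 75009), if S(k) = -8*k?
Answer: 1/68545 ≈ 1.4589e-5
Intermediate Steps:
1/(S(808) + 75009) = 1/(-8*808 + 75009) = 1/(-6464 + 75009) = 1/68545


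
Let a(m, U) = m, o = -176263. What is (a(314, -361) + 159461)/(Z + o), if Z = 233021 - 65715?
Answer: -159775/8957 ≈ -17.838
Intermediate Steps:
Z = 167306
(a(314, -361) + 159461)/(Z + o) = (314 + 159461)/(167306 - 176263) = 159775/(-8957) = 159775*(-1/8957) = -159775/8957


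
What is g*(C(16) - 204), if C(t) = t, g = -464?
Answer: 87232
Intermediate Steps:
g*(C(16) - 204) = -464*(16 - 204) = -464*(-188) = 87232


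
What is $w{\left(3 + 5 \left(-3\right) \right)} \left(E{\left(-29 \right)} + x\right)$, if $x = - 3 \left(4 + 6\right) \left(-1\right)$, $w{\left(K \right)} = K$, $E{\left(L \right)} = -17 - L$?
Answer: $-504$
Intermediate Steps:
$x = 30$ ($x = \left(-3\right) 10 \left(-1\right) = \left(-30\right) \left(-1\right) = 30$)
$w{\left(3 + 5 \left(-3\right) \right)} \left(E{\left(-29 \right)} + x\right) = \left(3 + 5 \left(-3\right)\right) \left(\left(-17 - -29\right) + 30\right) = \left(3 - 15\right) \left(\left(-17 + 29\right) + 30\right) = - 12 \left(12 + 30\right) = \left(-12\right) 42 = -504$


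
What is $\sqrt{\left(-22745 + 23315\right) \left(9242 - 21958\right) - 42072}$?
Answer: $4 i \sqrt{455637} \approx 2700.0 i$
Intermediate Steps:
$\sqrt{\left(-22745 + 23315\right) \left(9242 - 21958\right) - 42072} = \sqrt{570 \left(-12716\right) - 42072} = \sqrt{-7248120 - 42072} = \sqrt{-7290192} = 4 i \sqrt{455637}$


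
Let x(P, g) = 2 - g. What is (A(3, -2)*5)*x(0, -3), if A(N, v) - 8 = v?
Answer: 150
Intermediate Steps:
A(N, v) = 8 + v
(A(3, -2)*5)*x(0, -3) = ((8 - 2)*5)*(2 - 1*(-3)) = (6*5)*(2 + 3) = 30*5 = 150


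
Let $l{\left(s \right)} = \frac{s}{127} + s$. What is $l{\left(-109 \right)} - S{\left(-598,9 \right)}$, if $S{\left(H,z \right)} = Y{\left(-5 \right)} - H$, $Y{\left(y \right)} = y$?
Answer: $- \frac{89263}{127} \approx -702.86$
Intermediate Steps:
$S{\left(H,z \right)} = -5 - H$
$l{\left(s \right)} = \frac{128 s}{127}$ ($l{\left(s \right)} = s \frac{1}{127} + s = \frac{s}{127} + s = \frac{128 s}{127}$)
$l{\left(-109 \right)} - S{\left(-598,9 \right)} = \frac{128}{127} \left(-109\right) - \left(-5 - -598\right) = - \frac{13952}{127} - \left(-5 + 598\right) = - \frac{13952}{127} - 593 = - \frac{89263}{127}$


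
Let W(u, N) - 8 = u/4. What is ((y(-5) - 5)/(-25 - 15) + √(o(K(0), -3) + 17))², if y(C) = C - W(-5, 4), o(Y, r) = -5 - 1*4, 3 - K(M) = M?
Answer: 209289/25600 + 67*√2/40 ≈ 10.544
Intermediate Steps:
W(u, N) = 8 + u/4
K(M) = 3 - M
o(Y, r) = -9 (o(Y, r) = -5 - 4 = -9)
y(C) = -27/4 + C (y(C) = C - (8 + (¼)*(-5)) = C - (8 - 5/4) = C - 1*27/4 = C - 27/4 = -27/4 + C)
((y(-5) - 5)/(-25 - 15) + √(o(K(0), -3) + 17))² = (((-27/4 - 5) - 5)/(-25 - 15) + √(-9 + 17))² = ((-47/4 - 5)/(-40) + √8)² = (-67/4*(-1/40) + 2*√2)² = (67/160 + 2*√2)²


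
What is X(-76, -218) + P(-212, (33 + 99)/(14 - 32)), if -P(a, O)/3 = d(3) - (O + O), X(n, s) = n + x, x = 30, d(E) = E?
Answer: -99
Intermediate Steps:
X(n, s) = 30 + n (X(n, s) = n + 30 = 30 + n)
P(a, O) = -9 + 6*O (P(a, O) = -3*(3 - (O + O)) = -3*(3 - 2*O) = -9 + 6*O)
X(-76, -218) + P(-212, (33 + 99)/(14 - 32)) = (30 - 76) + (-9 + 6*((33 + 99)/(14 - 32))) = -46 + (-9 + 6*(132/(-18))) = -46 + (-9 + 6*(132*(-1/18))) = -46 + (-9 + 6*(-22/3)) = -46 + (-9 - 44) = -46 - 53 = -99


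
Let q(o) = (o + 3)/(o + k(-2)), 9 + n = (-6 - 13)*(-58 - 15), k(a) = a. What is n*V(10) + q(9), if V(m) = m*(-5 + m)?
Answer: 482312/7 ≈ 68902.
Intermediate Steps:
n = 1378 (n = -9 + (-6 - 13)*(-58 - 15) = -9 - 19*(-73) = -9 + 1387 = 1378)
q(o) = (3 + o)/(-2 + o) (q(o) = (o + 3)/(o - 2) = (3 + o)/(-2 + o))
n*V(10) + q(9) = 1378*(10*(-5 + 10)) + (3 + 9)/(-2 + 9) = 1378*(10*5) + 12/7 = 1378*50 + (⅐)*12 = 68900 + 12/7 = 482312/7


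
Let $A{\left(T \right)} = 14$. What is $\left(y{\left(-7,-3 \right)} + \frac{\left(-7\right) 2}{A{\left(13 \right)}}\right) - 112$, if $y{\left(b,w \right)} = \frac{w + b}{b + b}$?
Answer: $- \frac{786}{7} \approx -112.29$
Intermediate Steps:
$y{\left(b,w \right)} = \frac{b + w}{2 b}$
$\left(y{\left(-7,-3 \right)} + \frac{\left(-7\right) 2}{A{\left(13 \right)}}\right) - 112 = \left(\frac{-7 - 3}{2 \left(-7\right)} + \frac{\left(-7\right) 2}{14}\right) - 112 = \left(\frac{1}{2} \left(- \frac{1}{7}\right) \left(-10\right) - 1\right) - 112 = \left(\frac{5}{7} - 1\right) - 112 = - \frac{2}{7} - 112 = - \frac{786}{7}$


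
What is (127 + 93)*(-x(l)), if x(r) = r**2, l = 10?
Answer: -22000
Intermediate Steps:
(127 + 93)*(-x(l)) = (127 + 93)*(-1*10**2) = 220*(-1*100) = 220*(-100) = -22000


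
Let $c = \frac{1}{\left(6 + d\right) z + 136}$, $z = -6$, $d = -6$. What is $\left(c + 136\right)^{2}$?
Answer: $\frac{342139009}{18496} \approx 18498.0$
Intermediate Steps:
$c = \frac{1}{136}$ ($c = \frac{1}{\left(6 - 6\right) \left(-6\right) + 136} = \frac{1}{0 \left(-6\right) + 136} = \frac{1}{0 + 136} = \frac{1}{136} \approx 0.0073529$)
$\left(c + 136\right)^{2} = \left(\frac{1}{136} + 136\right)^{2} = \left(\frac{18497}{136}\right)^{2} = \frac{342139009}{18496}$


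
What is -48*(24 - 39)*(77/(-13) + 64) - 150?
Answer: 541650/13 ≈ 41665.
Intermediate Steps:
-48*(24 - 39)*(77/(-13) + 64) - 150 = -(-720)*(77*(-1/13) + 64) - 150 = -(-720)*(-77/13 + 64) - 150 = -(-720)*755/13 - 150 = -48*(-11325/13) - 150 = 543600/13 - 150 = 541650/13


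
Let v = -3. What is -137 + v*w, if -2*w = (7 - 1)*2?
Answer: -119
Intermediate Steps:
w = -6 (w = -(7 - 1)*2/2 = -3*2 = -1/2*12 = -6)
-137 + v*w = -137 - 3*(-6) = -137 + 18 = -119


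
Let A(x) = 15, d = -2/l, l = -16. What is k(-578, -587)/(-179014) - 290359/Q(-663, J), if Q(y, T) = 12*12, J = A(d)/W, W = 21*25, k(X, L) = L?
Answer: -25989120749/12889008 ≈ -2016.4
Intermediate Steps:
d = ⅛ (d = -2/(-16) = -2*(-1/16) = ⅛ ≈ 0.12500)
W = 525
J = 1/35 (J = 15/525 = 15*(1/525) = 1/35 ≈ 0.028571)
Q(y, T) = 144
k(-578, -587)/(-179014) - 290359/Q(-663, J) = -587/(-179014) - 290359/144 = -587*(-1/179014) - 290359*1/144 = 587/179014 - 290359/144 = -25989120749/12889008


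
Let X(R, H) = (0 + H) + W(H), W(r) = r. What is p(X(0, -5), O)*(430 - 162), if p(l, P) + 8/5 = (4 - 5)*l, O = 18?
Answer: 11256/5 ≈ 2251.2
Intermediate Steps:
X(R, H) = 2*H (X(R, H) = (0 + H) + H = H + H = 2*H)
p(l, P) = -8/5 - l (p(l, P) = -8/5 + (4 - 5)*l = -8/5 - l)
p(X(0, -5), O)*(430 - 162) = (-8/5 - 2*(-5))*(430 - 162) = (-8/5 - 1*(-10))*268 = (-8/5 + 10)*268 = (42/5)*268 = 11256/5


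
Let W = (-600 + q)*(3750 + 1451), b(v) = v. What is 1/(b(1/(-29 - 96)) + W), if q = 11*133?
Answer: 125/561057874 ≈ 2.2279e-7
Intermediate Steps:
q = 1463
W = 4488463 (W = (-600 + 1463)*(3750 + 1451) = 863*5201 = 4488463)
1/(b(1/(-29 - 96)) + W) = 1/(1/(-29 - 96) + 4488463) = 1/(1/(-125) + 4488463) = 1/(-1/125 + 4488463) = 1/(561057874/125) = 125/561057874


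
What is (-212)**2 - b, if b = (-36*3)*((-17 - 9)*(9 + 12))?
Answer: -14024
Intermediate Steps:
b = 58968 (b = -(-2808)*21 = -108*(-546) = 58968)
(-212)**2 - b = (-212)**2 - 1*58968 = 44944 - 58968 = -14024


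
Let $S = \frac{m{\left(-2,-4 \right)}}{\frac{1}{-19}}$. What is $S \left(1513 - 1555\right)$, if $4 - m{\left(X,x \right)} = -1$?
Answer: $3990$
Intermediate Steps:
$m{\left(X,x \right)} = 5$ ($m{\left(X,x \right)} = 4 - -1 = 4 + 1 = 5$)
$S = -95$ ($S = \frac{5}{\frac{1}{-19}} = \frac{5}{- \frac{1}{19}} = 5 \left(-19\right) = -95$)
$S \left(1513 - 1555\right) = - 95 \left(1513 - 1555\right) = \left(-95\right) \left(-42\right) = 3990$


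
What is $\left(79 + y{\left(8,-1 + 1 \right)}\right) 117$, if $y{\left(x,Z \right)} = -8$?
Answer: $8307$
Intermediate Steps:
$\left(79 + y{\left(8,-1 + 1 \right)}\right) 117 = \left(79 - 8\right) 117 = 71 \cdot 117 = 8307$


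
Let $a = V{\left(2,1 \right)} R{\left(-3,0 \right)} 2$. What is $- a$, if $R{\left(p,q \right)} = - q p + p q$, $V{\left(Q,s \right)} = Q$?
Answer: $0$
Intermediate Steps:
$R{\left(p,q \right)} = 0$ ($R{\left(p,q \right)} = - p q + p q = 0$)
$a = 0$ ($a = 2 \cdot 0 \cdot 2 = 0 \cdot 2 = 0$)
$- a = \left(-1\right) 0 = 0$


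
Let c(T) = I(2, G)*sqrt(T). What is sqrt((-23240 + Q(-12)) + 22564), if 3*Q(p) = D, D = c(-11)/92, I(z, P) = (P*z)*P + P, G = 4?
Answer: sqrt(-357604 + 69*I*sqrt(11))/23 ≈ 0.0083193 + 26.0*I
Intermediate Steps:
I(z, P) = P + z*P**2 (I(z, P) = z*P**2 + P = P + z*P**2)
c(T) = 36*sqrt(T) (c(T) = (4*(1 + 4*2))*sqrt(T) = (4*(1 + 8))*sqrt(T) = (4*9)*sqrt(T) = 36*sqrt(T))
D = 9*I*sqrt(11)/23 (D = (36*sqrt(-11))/92 = (36*(I*sqrt(11)))*(1/92) = (36*I*sqrt(11))*(1/92) = 9*I*sqrt(11)/23 ≈ 1.2978*I)
Q(p) = 3*I*sqrt(11)/23 (Q(p) = (9*I*sqrt(11)/23)/3 = 3*I*sqrt(11)/23)
sqrt((-23240 + Q(-12)) + 22564) = sqrt((-23240 + 3*I*sqrt(11)/23) + 22564) = sqrt(-676 + 3*I*sqrt(11)/23)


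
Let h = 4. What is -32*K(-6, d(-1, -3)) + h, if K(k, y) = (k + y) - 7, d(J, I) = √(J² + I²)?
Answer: 420 - 32*√10 ≈ 318.81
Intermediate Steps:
d(J, I) = √(I² + J²)
K(k, y) = -7 + k + y
-32*K(-6, d(-1, -3)) + h = -32*(-7 - 6 + √((-3)² + (-1)²)) + 4 = -32*(-7 - 6 + √(9 + 1)) + 4 = -32*(-7 - 6 + √10) + 4 = -32*(-13 + √10) + 4 = (416 - 32*√10) + 4 = 420 - 32*√10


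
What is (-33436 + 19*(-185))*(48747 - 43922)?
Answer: -178288575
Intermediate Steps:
(-33436 + 19*(-185))*(48747 - 43922) = (-33436 - 3515)*4825 = -36951*4825 = -178288575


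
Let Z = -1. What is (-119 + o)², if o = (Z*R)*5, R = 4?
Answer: 19321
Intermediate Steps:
o = -20 (o = -1*4*5 = -4*5 = -20)
(-119 + o)² = (-119 - 20)² = (-139)² = 19321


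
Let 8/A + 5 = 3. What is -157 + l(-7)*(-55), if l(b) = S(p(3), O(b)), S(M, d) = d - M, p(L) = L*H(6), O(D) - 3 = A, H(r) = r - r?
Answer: -102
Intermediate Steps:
H(r) = 0
A = -4 (A = 8/(-5 + 3) = 8/(-2) = 8*(-½) = -4)
O(D) = -1 (O(D) = 3 - 4 = -1)
p(L) = 0 (p(L) = L*0 = 0)
l(b) = -1 (l(b) = -1 - 1*0 = -1 + 0 = -1)
-157 + l(-7)*(-55) = -157 - 1*(-55) = -157 + 55 = -102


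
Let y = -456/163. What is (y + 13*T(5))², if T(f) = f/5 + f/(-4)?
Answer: 15547249/425104 ≈ 36.573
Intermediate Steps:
T(f) = -f/20 (T(f) = f*(⅕) + f*(-¼) = f/5 - f/4 = -f/20)
y = -456/163 (y = -456*1/163 = -456/163 ≈ -2.7975)
(y + 13*T(5))² = (-456/163 + 13*(-1/20*5))² = (-456/163 + 13*(-¼))² = (-456/163 - 13/4)² = (-3943/652)² = 15547249/425104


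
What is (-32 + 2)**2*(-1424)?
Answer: -1281600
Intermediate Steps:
(-32 + 2)**2*(-1424) = (-30)**2*(-1424) = 900*(-1424) = -1281600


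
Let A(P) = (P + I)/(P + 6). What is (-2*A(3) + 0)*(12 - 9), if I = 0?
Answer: -2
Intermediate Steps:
A(P) = P/(6 + P) (A(P) = (P + 0)/(P + 6) = P/(6 + P))
(-2*A(3) + 0)*(12 - 9) = (-6/(6 + 3) + 0)*(12 - 9) = (-6/9 + 0)*3 = (-2*⅓ + 0)*3 = (-⅔ + 0)*3 = -⅔*3 = -2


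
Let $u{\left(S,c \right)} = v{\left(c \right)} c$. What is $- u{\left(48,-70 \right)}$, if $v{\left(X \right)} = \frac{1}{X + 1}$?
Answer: $- \frac{70}{69} \approx -1.0145$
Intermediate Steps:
$v{\left(X \right)} = \frac{1}{1 + X}$
$u{\left(S,c \right)} = \frac{c}{1 + c}$
$- u{\left(48,-70 \right)} = - \frac{-70}{1 - 70} = - \frac{-70}{-69} = - \frac{\left(-70\right) \left(-1\right)}{69} = \left(-1\right) \frac{70}{69} = - \frac{70}{69}$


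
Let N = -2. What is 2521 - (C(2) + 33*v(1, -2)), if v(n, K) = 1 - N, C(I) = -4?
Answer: 2426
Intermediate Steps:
v(n, K) = 3 (v(n, K) = 1 - 1*(-2) = 1 + 2 = 3)
2521 - (C(2) + 33*v(1, -2)) = 2521 - (-4 + 33*3) = 2521 - (-4 + 99) = 2521 - 1*95 = 2521 - 95 = 2426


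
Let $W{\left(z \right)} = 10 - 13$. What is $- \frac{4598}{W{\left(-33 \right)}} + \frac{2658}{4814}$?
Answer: $\frac{11071373}{7221} \approx 1533.2$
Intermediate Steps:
$W{\left(z \right)} = -3$ ($W{\left(z \right)} = 10 - 13 = -3$)
$- \frac{4598}{W{\left(-33 \right)}} + \frac{2658}{4814} = - \frac{4598}{-3} + \frac{2658}{4814} = \left(-4598\right) \left(- \frac{1}{3}\right) + 2658 \cdot \frac{1}{4814} = \frac{4598}{3} + \frac{1329}{2407} = \frac{11071373}{7221}$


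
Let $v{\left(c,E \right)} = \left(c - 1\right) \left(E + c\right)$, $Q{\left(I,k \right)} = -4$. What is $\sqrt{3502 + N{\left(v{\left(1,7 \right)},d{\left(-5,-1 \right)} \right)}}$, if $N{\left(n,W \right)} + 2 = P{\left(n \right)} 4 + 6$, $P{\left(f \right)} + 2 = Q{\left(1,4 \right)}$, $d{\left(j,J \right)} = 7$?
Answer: $\sqrt{3482} \approx 59.008$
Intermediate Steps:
$P{\left(f \right)} = -6$ ($P{\left(f \right)} = -2 - 4 = -6$)
$v{\left(c,E \right)} = \left(-1 + c\right) \left(E + c\right)$
$N{\left(n,W \right)} = -20$ ($N{\left(n,W \right)} = -2 + \left(\left(-6\right) 4 + 6\right) = -2 + \left(-24 + 6\right) = -2 - 18 = -20$)
$\sqrt{3502 + N{\left(v{\left(1,7 \right)},d{\left(-5,-1 \right)} \right)}} = \sqrt{3502 - 20} = \sqrt{3482}$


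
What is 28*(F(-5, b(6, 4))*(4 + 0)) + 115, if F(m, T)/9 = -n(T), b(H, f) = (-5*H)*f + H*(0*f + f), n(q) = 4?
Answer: -3917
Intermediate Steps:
b(H, f) = -4*H*f (b(H, f) = -5*H*f + H*(0 + f) = -5*H*f + H*f = -4*H*f)
F(m, T) = -36 (F(m, T) = 9*(-1*4) = 9*(-4) = -36)
28*(F(-5, b(6, 4))*(4 + 0)) + 115 = 28*(-36*(4 + 0)) + 115 = 28*(-36*4) + 115 = 28*(-144) + 115 = -4032 + 115 = -3917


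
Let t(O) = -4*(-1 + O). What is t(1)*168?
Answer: 0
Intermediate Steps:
t(O) = 4 - 4*O
t(1)*168 = (4 - 4*1)*168 = (4 - 4)*168 = 0*168 = 0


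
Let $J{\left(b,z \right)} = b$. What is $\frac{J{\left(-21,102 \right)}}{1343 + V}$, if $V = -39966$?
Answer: $\frac{21}{38623} \approx 0.00054372$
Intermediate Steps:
$\frac{J{\left(-21,102 \right)}}{1343 + V} = - \frac{21}{1343 - 39966} = - \frac{21}{-38623} = \left(-21\right) \left(- \frac{1}{38623}\right) = \frac{21}{38623}$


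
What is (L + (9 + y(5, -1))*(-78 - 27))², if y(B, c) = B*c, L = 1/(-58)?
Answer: 593458321/3364 ≈ 1.7641e+5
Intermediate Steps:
L = -1/58 ≈ -0.017241
(L + (9 + y(5, -1))*(-78 - 27))² = (-1/58 + (9 + 5*(-1))*(-78 - 27))² = (-1/58 + (9 - 5)*(-105))² = (-1/58 + 4*(-105))² = (-1/58 - 420)² = (-24361/58)² = 593458321/3364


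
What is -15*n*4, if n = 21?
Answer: -1260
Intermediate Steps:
-15*n*4 = -15*21*4 = -315*4 = -1260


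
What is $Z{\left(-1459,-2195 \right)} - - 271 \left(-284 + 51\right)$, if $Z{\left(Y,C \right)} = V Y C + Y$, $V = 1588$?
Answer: $5085513338$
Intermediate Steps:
$Z{\left(Y,C \right)} = Y + 1588 C Y$ ($Z{\left(Y,C \right)} = 1588 Y C + Y = 1588 C Y + Y = Y + 1588 C Y$)
$Z{\left(-1459,-2195 \right)} - - 271 \left(-284 + 51\right) = - 1459 \left(1 + 1588 \left(-2195\right)\right) - - 271 \left(-284 + 51\right) = - 1459 \left(1 - 3485660\right) - \left(-271\right) \left(-233\right) = \left(-1459\right) \left(-3485659\right) - 63143 = 5085576481 - 63143 = 5085513338$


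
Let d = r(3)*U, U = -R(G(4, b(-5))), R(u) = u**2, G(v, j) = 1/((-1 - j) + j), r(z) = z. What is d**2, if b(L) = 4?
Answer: 9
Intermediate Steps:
G(v, j) = -1 (G(v, j) = 1/(-1) = -1)
U = -1 (U = -1*(-1)**2 = -1*1 = -1)
d = -3 (d = 3*(-1) = -3)
d**2 = (-3)**2 = 9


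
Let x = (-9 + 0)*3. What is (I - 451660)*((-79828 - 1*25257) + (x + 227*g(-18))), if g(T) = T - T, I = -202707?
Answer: 68781824104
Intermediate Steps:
x = -27 (x = -9*3 = -27)
g(T) = 0
(I - 451660)*((-79828 - 1*25257) + (x + 227*g(-18))) = (-202707 - 451660)*((-79828 - 1*25257) + (-27 + 227*0)) = -654367*((-79828 - 25257) + (-27 + 0)) = -654367*(-105085 - 27) = -654367*(-105112) = 68781824104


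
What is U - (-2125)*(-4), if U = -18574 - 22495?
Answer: -49569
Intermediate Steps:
U = -41069
U - (-2125)*(-4) = -41069 - (-2125)*(-4) = -41069 - 1*8500 = -41069 - 8500 = -49569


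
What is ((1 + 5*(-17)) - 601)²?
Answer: 469225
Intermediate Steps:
((1 + 5*(-17)) - 601)² = ((1 - 85) - 601)² = (-84 - 601)² = (-685)² = 469225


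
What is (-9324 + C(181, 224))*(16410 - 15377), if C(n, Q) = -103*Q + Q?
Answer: -33233676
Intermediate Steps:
C(n, Q) = -102*Q
(-9324 + C(181, 224))*(16410 - 15377) = (-9324 - 102*224)*(16410 - 15377) = (-9324 - 22848)*1033 = -32172*1033 = -33233676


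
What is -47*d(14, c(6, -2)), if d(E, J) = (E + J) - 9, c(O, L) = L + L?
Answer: -47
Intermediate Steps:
c(O, L) = 2*L
d(E, J) = -9 + E + J
-47*d(14, c(6, -2)) = -47*(-9 + 14 + 2*(-2)) = -47*(-9 + 14 - 4) = -47*1 = -47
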